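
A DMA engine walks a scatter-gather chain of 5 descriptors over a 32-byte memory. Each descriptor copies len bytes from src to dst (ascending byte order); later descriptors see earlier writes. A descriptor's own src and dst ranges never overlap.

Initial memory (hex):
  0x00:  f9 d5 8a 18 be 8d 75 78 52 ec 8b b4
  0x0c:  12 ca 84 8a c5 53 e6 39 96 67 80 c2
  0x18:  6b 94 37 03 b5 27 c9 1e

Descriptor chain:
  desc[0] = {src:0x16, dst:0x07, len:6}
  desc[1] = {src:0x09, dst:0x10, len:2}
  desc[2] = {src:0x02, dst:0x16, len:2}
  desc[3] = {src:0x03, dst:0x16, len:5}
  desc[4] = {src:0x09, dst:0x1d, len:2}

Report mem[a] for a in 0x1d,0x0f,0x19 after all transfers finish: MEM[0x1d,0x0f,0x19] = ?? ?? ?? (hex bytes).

MEM[0x1d,0x0f,0x19] = 6b 8a 75

[0] 0x16->0x07 len=6 : 80 c2 6b 94 37 03
[1] 0x09->0x10 len=2 : 6b 94
[2] 0x02->0x16 len=2 : 8a 18
[3] 0x03->0x16 len=5 : 18 be 8d 75 80
[4] 0x09->0x1d len=2 : 6b 94
query mem[0x1d]=0x6b, mem[0x0f]=0x8a, mem[0x19]=0x75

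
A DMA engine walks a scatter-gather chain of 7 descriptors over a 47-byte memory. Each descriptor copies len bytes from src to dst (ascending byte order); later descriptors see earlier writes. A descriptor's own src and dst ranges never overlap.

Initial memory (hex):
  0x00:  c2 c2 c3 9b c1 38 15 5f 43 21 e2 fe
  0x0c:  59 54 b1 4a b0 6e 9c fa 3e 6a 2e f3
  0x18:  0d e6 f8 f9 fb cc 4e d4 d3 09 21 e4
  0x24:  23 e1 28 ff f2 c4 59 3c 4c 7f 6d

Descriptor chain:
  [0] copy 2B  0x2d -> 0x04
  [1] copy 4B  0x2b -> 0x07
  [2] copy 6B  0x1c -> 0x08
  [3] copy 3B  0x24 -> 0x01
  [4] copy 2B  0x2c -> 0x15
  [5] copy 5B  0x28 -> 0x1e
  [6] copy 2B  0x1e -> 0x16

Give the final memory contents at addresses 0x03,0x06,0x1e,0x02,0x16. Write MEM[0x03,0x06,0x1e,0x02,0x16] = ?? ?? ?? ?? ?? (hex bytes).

MEM[0x03,0x06,0x1e,0x02,0x16] = 28 15 f2 e1 f2

[0] 0x2d->0x04 len=2 : 7f 6d
[1] 0x2b->0x07 len=4 : 3c 4c 7f 6d
[2] 0x1c->0x08 len=6 : fb cc 4e d4 d3 09
[3] 0x24->0x01 len=3 : 23 e1 28
[4] 0x2c->0x15 len=2 : 4c 7f
[5] 0x28->0x1e len=5 : f2 c4 59 3c 4c
[6] 0x1e->0x16 len=2 : f2 c4
query mem[0x03]=0x28, mem[0x06]=0x15, mem[0x1e]=0xf2, mem[0x02]=0xe1, mem[0x16]=0xf2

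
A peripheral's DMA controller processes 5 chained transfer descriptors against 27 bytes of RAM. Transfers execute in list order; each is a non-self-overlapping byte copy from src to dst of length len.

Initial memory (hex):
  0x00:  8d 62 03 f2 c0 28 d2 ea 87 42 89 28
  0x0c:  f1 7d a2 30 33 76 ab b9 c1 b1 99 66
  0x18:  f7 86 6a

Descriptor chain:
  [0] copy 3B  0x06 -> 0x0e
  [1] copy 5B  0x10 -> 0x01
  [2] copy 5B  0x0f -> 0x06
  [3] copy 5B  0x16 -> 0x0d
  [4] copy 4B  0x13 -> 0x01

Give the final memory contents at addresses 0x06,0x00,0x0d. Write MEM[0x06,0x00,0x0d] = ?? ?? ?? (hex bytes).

MEM[0x06,0x00,0x0d] = ea 8d 99

#0 dst[0x0e+3] := {0xd2,0xea,0x87}
#1 dst[0x01+5] := {0x87,0x76,0xab,0xb9,0xc1}
#2 dst[0x06+5] := {0xea,0x87,0x76,0xab,0xb9}
#3 dst[0x0d+5] := {0x99,0x66,0xf7,0x86,0x6a}
#4 dst[0x01+4] := {0xb9,0xc1,0xb1,0x99}
query mem[0x06]=0xea, mem[0x00]=0x8d, mem[0x0d]=0x99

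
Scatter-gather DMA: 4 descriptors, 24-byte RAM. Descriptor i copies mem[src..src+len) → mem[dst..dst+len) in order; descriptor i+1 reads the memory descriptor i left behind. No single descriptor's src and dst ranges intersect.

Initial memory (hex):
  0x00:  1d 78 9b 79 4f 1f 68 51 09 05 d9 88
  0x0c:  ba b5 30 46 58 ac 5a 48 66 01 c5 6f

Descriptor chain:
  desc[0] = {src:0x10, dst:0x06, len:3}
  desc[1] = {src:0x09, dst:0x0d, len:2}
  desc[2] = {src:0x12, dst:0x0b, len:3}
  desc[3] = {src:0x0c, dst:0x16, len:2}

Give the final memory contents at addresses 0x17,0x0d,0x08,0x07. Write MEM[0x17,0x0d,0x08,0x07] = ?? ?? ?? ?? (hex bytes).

MEM[0x17,0x0d,0x08,0x07] = 66 66 5a ac

[0] 0x10->0x06 len=3 : 58 ac 5a
[1] 0x09->0x0d len=2 : 05 d9
[2] 0x12->0x0b len=3 : 5a 48 66
[3] 0x0c->0x16 len=2 : 48 66
query mem[0x17]=0x66, mem[0x0d]=0x66, mem[0x08]=0x5a, mem[0x07]=0xac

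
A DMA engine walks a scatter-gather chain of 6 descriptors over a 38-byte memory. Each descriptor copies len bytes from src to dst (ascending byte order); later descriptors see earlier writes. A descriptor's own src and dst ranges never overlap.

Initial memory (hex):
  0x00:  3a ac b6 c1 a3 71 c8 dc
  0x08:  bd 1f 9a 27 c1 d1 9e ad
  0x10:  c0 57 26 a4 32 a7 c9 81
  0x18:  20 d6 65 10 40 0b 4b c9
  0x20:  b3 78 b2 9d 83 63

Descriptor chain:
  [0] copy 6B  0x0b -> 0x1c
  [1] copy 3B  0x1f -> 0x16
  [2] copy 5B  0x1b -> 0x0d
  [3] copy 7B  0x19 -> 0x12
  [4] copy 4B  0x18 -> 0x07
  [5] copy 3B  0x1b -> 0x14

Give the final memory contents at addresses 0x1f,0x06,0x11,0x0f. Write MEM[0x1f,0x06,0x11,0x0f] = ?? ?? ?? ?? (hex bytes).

MEM[0x1f,0x06,0x11,0x0f] = 9e c8 9e c1

  after D0: wrote 6B at 0x1c = 27c1d19eadc0
  after D1: wrote 3B at 0x16 = 9eadc0
  after D2: wrote 5B at 0x0d = 1027c1d19e
  after D3: wrote 7B at 0x12 = d6651027c1d19e
  after D4: wrote 4B at 0x07 = 9ed66510
  after D5: wrote 3B at 0x14 = 1027c1
query mem[0x1f]=0x9e, mem[0x06]=0xc8, mem[0x11]=0x9e, mem[0x0f]=0xc1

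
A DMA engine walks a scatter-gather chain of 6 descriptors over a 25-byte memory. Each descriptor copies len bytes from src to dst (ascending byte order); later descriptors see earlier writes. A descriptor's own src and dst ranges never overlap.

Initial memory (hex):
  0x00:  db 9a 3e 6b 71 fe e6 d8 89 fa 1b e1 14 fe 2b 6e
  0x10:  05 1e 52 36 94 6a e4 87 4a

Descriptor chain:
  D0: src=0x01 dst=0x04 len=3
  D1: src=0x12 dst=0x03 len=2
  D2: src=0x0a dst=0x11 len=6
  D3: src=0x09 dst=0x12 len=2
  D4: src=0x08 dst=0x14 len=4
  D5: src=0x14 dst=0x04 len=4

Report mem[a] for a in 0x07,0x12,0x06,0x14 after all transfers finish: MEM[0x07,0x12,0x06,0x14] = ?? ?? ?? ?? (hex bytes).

MEM[0x07,0x12,0x06,0x14] = e1 fa 1b 89

#0 dst[0x04+3] := {0x9a,0x3e,0x6b}
#1 dst[0x03+2] := {0x52,0x36}
#2 dst[0x11+6] := {0x1b,0xe1,0x14,0xfe,0x2b,0x6e}
#3 dst[0x12+2] := {0xfa,0x1b}
#4 dst[0x14+4] := {0x89,0xfa,0x1b,0xe1}
#5 dst[0x04+4] := {0x89,0xfa,0x1b,0xe1}
query mem[0x07]=0xe1, mem[0x12]=0xfa, mem[0x06]=0x1b, mem[0x14]=0x89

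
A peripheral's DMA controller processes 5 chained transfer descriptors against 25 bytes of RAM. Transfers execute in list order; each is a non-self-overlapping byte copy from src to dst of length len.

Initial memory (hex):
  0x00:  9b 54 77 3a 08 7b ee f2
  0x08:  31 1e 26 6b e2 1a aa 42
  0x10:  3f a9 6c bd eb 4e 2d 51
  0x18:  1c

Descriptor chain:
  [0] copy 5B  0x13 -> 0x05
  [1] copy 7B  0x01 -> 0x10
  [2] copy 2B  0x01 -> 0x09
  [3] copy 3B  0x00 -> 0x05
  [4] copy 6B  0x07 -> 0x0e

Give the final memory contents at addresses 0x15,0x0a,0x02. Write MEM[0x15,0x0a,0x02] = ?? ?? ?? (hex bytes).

MEM[0x15,0x0a,0x02] = eb 77 77

#0 dst[0x05+5] := {0xbd,0xeb,0x4e,0x2d,0x51}
#1 dst[0x10+7] := {0x54,0x77,0x3a,0x08,0xbd,0xeb,0x4e}
#2 dst[0x09+2] := {0x54,0x77}
#3 dst[0x05+3] := {0x9b,0x54,0x77}
#4 dst[0x0e+6] := {0x77,0x2d,0x54,0x77,0x6b,0xe2}
query mem[0x15]=0xeb, mem[0x0a]=0x77, mem[0x02]=0x77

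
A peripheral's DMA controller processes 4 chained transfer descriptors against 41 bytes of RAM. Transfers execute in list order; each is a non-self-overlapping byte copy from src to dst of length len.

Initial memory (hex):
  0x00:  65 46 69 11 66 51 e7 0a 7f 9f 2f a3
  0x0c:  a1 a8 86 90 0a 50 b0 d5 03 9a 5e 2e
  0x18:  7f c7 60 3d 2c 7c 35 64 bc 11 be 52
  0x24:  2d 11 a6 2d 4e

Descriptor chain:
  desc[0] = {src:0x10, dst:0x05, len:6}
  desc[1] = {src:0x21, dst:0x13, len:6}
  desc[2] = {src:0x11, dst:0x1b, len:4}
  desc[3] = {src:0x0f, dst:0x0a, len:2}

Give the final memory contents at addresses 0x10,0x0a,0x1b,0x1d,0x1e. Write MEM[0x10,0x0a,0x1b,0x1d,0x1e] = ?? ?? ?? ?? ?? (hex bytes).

MEM[0x10,0x0a,0x1b,0x1d,0x1e] = 0a 90 50 11 be

[0] 0x10->0x05 len=6 : 0a 50 b0 d5 03 9a
[1] 0x21->0x13 len=6 : 11 be 52 2d 11 a6
[2] 0x11->0x1b len=4 : 50 b0 11 be
[3] 0x0f->0x0a len=2 : 90 0a
query mem[0x10]=0x0a, mem[0x0a]=0x90, mem[0x1b]=0x50, mem[0x1d]=0x11, mem[0x1e]=0xbe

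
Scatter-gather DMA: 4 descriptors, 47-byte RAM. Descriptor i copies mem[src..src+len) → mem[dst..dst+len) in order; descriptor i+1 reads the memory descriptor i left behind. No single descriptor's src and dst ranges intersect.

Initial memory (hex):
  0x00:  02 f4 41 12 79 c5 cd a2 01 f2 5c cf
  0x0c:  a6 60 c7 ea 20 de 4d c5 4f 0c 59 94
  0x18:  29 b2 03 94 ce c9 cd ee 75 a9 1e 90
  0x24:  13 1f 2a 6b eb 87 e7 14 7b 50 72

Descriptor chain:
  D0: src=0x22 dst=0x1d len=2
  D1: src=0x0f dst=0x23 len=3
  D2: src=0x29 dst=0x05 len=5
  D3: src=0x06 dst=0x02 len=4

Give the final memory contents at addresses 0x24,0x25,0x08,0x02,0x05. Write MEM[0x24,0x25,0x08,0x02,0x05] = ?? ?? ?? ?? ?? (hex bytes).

D0: mem[0x1d..0x1e] <- [1e 90]
D1: mem[0x23..0x25] <- [ea 20 de]
D2: mem[0x05..0x09] <- [87 e7 14 7b 50]
D3: mem[0x02..0x05] <- [e7 14 7b 50]
query mem[0x24]=0x20, mem[0x25]=0xde, mem[0x08]=0x7b, mem[0x02]=0xe7, mem[0x05]=0x50

MEM[0x24,0x25,0x08,0x02,0x05] = 20 de 7b e7 50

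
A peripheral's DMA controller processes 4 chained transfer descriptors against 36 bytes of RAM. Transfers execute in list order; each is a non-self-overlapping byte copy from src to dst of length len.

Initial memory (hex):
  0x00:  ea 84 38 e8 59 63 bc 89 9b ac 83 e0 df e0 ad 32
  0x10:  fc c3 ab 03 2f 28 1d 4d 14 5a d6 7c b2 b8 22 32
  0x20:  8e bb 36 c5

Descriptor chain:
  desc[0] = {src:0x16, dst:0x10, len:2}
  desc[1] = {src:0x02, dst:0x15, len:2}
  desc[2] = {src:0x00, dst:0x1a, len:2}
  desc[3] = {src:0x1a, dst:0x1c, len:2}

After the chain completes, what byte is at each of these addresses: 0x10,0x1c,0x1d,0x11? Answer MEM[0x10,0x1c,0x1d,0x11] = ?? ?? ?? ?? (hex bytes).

#0 dst[0x10+2] := {0x1d,0x4d}
#1 dst[0x15+2] := {0x38,0xe8}
#2 dst[0x1a+2] := {0xea,0x84}
#3 dst[0x1c+2] := {0xea,0x84}
query mem[0x10]=0x1d, mem[0x1c]=0xea, mem[0x1d]=0x84, mem[0x11]=0x4d

MEM[0x10,0x1c,0x1d,0x11] = 1d ea 84 4d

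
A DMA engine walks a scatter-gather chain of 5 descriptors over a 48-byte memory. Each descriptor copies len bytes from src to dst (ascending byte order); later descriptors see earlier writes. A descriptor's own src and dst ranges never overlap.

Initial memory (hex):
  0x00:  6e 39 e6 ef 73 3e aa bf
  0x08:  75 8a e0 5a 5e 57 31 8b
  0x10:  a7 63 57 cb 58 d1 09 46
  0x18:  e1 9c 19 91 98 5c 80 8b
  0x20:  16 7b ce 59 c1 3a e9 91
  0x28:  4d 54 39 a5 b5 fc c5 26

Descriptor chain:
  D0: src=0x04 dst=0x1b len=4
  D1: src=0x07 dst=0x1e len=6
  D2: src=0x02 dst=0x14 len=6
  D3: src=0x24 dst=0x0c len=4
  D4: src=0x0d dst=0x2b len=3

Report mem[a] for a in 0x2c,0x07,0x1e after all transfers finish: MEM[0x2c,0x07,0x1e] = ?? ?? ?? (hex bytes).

MEM[0x2c,0x07,0x1e] = e9 bf bf

[0] 0x04->0x1b len=4 : 73 3e aa bf
[1] 0x07->0x1e len=6 : bf 75 8a e0 5a 5e
[2] 0x02->0x14 len=6 : e6 ef 73 3e aa bf
[3] 0x24->0x0c len=4 : c1 3a e9 91
[4] 0x0d->0x2b len=3 : 3a e9 91
query mem[0x2c]=0xe9, mem[0x07]=0xbf, mem[0x1e]=0xbf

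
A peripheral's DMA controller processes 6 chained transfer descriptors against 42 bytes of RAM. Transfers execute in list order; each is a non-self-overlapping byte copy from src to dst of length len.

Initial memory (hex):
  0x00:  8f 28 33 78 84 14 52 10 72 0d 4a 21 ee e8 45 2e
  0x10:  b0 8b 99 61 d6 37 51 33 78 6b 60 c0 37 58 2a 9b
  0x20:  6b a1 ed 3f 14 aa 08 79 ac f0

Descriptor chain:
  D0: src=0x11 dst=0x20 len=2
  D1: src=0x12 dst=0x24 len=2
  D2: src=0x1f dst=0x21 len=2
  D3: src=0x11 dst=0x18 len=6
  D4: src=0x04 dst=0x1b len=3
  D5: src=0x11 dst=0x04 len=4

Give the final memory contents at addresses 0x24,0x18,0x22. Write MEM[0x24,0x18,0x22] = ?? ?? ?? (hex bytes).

MEM[0x24,0x18,0x22] = 99 8b 8b

[0] 0x11->0x20 len=2 : 8b 99
[1] 0x12->0x24 len=2 : 99 61
[2] 0x1f->0x21 len=2 : 9b 8b
[3] 0x11->0x18 len=6 : 8b 99 61 d6 37 51
[4] 0x04->0x1b len=3 : 84 14 52
[5] 0x11->0x04 len=4 : 8b 99 61 d6
query mem[0x24]=0x99, mem[0x18]=0x8b, mem[0x22]=0x8b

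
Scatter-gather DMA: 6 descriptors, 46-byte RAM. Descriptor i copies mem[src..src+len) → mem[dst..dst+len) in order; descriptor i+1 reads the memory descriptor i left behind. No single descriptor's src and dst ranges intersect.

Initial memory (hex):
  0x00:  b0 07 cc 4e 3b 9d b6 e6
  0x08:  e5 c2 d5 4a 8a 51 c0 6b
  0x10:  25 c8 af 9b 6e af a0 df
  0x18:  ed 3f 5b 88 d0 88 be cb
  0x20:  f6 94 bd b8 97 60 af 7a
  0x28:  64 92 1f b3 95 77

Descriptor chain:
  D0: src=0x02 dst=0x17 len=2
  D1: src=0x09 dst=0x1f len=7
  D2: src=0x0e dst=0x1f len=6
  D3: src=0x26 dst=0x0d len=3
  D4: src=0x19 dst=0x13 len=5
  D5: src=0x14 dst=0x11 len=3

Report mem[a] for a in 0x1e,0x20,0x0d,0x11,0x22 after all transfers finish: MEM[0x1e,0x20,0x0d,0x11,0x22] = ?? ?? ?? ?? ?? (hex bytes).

D0: mem[0x17..0x18] <- [cc 4e]
D1: mem[0x1f..0x25] <- [c2 d5 4a 8a 51 c0 6b]
D2: mem[0x1f..0x24] <- [c0 6b 25 c8 af 9b]
D3: mem[0x0d..0x0f] <- [af 7a 64]
D4: mem[0x13..0x17] <- [3f 5b 88 d0 88]
D5: mem[0x11..0x13] <- [5b 88 d0]
query mem[0x1e]=0xbe, mem[0x20]=0x6b, mem[0x0d]=0xaf, mem[0x11]=0x5b, mem[0x22]=0xc8

MEM[0x1e,0x20,0x0d,0x11,0x22] = be 6b af 5b c8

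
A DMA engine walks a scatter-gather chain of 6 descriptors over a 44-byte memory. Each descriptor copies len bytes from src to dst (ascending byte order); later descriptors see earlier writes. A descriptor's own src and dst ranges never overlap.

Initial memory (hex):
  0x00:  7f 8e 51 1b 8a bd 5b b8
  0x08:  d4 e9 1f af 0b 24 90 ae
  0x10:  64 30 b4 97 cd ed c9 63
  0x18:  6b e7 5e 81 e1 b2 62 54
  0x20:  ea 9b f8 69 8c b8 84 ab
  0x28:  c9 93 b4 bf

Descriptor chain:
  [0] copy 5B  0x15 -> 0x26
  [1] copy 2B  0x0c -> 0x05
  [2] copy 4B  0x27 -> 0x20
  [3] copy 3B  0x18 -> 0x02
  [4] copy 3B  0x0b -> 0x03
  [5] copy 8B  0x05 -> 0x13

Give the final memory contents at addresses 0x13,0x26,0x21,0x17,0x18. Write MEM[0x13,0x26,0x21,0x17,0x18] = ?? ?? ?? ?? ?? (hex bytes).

MEM[0x13,0x26,0x21,0x17,0x18] = 24 ed 63 e9 1f

D0: mem[0x26..0x2a] <- [ed c9 63 6b e7]
D1: mem[0x05..0x06] <- [0b 24]
D2: mem[0x20..0x23] <- [c9 63 6b e7]
D3: mem[0x02..0x04] <- [6b e7 5e]
D4: mem[0x03..0x05] <- [af 0b 24]
D5: mem[0x13..0x1a] <- [24 24 b8 d4 e9 1f af 0b]
query mem[0x13]=0x24, mem[0x26]=0xed, mem[0x21]=0x63, mem[0x17]=0xe9, mem[0x18]=0x1f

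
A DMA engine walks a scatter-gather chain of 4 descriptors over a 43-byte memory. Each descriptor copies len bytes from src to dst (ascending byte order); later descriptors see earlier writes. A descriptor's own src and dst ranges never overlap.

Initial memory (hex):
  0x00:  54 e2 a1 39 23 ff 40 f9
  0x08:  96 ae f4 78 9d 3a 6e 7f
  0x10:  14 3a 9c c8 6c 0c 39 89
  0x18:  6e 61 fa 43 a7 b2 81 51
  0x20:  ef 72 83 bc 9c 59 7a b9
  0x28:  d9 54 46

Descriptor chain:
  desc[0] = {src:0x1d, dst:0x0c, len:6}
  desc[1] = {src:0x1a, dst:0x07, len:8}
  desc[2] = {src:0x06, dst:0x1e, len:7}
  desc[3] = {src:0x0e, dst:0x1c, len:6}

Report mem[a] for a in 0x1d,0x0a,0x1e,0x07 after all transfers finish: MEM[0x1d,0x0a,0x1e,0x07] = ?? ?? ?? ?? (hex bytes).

MEM[0x1d,0x0a,0x1e,0x07] = ef b2 72 fa

  after D0: wrote 6B at 0x0c = b28151ef7283
  after D1: wrote 8B at 0x07 = fa43a7b28151ef72
  after D2: wrote 7B at 0x1e = 40fa43a7b28151
  after D3: wrote 6B at 0x1c = 72ef72839cc8
query mem[0x1d]=0xef, mem[0x0a]=0xb2, mem[0x1e]=0x72, mem[0x07]=0xfa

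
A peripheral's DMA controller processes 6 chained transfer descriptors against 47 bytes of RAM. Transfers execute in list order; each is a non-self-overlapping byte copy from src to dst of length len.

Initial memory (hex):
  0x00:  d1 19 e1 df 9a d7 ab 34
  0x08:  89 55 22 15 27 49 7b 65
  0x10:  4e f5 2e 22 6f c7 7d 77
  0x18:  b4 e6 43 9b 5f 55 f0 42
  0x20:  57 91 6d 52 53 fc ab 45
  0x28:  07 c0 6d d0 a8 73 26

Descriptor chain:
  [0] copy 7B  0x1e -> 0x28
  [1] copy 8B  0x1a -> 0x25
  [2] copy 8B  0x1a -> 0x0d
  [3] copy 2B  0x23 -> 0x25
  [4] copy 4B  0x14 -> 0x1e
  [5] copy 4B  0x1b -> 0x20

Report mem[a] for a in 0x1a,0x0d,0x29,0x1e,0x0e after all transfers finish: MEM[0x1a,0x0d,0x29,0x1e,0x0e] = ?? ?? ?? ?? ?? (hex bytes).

D0: mem[0x28..0x2e] <- [f0 42 57 91 6d 52 53]
D1: mem[0x25..0x2c] <- [43 9b 5f 55 f0 42 57 91]
D2: mem[0x0d..0x14] <- [43 9b 5f 55 f0 42 57 91]
D3: mem[0x25..0x26] <- [52 53]
D4: mem[0x1e..0x21] <- [91 c7 7d 77]
D5: mem[0x20..0x23] <- [9b 5f 55 91]
query mem[0x1a]=0x43, mem[0x0d]=0x43, mem[0x29]=0xf0, mem[0x1e]=0x91, mem[0x0e]=0x9b

MEM[0x1a,0x0d,0x29,0x1e,0x0e] = 43 43 f0 91 9b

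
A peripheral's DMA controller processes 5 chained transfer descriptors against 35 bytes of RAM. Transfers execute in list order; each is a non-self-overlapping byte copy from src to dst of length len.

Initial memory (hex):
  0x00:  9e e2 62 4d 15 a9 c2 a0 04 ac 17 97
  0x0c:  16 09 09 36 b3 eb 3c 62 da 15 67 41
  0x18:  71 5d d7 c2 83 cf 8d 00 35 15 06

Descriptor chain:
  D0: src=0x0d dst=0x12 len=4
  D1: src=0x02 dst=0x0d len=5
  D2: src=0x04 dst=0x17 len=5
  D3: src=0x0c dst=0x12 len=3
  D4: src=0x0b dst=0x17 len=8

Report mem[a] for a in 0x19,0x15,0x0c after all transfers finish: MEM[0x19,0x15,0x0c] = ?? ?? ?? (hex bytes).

D0: mem[0x12..0x15] <- [09 09 36 b3]
D1: mem[0x0d..0x11] <- [62 4d 15 a9 c2]
D2: mem[0x17..0x1b] <- [15 a9 c2 a0 04]
D3: mem[0x12..0x14] <- [16 62 4d]
D4: mem[0x17..0x1e] <- [97 16 62 4d 15 a9 c2 16]
query mem[0x19]=0x62, mem[0x15]=0xb3, mem[0x0c]=0x16

MEM[0x19,0x15,0x0c] = 62 b3 16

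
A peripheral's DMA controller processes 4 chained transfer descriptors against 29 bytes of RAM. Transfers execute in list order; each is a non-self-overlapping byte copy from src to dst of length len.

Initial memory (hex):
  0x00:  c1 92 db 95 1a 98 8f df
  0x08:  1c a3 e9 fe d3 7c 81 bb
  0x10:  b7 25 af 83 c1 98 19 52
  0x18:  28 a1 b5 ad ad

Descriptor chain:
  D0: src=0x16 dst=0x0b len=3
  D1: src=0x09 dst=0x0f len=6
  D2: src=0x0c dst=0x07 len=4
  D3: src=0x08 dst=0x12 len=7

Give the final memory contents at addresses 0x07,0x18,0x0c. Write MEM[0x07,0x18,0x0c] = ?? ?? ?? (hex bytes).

MEM[0x07,0x18,0x0c] = 52 81 52

#0 dst[0x0b+3] := {0x19,0x52,0x28}
#1 dst[0x0f+6] := {0xa3,0xe9,0x19,0x52,0x28,0x81}
#2 dst[0x07+4] := {0x52,0x28,0x81,0xa3}
#3 dst[0x12+7] := {0x28,0x81,0xa3,0x19,0x52,0x28,0x81}
query mem[0x07]=0x52, mem[0x18]=0x81, mem[0x0c]=0x52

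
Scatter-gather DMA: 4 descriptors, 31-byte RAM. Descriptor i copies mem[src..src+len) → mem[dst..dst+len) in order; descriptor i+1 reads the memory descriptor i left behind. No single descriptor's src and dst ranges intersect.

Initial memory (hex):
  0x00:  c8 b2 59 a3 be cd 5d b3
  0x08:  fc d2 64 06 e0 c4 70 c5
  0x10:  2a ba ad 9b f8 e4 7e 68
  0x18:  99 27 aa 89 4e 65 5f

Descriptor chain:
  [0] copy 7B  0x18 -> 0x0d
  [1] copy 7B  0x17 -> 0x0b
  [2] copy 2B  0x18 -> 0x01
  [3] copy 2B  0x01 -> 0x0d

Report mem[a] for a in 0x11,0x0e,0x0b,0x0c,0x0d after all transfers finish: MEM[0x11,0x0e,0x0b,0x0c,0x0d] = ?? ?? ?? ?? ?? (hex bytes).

  after D0: wrote 7B at 0x0d = 9927aa894e655f
  after D1: wrote 7B at 0x0b = 689927aa894e65
  after D2: wrote 2B at 0x01 = 9927
  after D3: wrote 2B at 0x0d = 9927
query mem[0x11]=0x65, mem[0x0e]=0x27, mem[0x0b]=0x68, mem[0x0c]=0x99, mem[0x0d]=0x99

MEM[0x11,0x0e,0x0b,0x0c,0x0d] = 65 27 68 99 99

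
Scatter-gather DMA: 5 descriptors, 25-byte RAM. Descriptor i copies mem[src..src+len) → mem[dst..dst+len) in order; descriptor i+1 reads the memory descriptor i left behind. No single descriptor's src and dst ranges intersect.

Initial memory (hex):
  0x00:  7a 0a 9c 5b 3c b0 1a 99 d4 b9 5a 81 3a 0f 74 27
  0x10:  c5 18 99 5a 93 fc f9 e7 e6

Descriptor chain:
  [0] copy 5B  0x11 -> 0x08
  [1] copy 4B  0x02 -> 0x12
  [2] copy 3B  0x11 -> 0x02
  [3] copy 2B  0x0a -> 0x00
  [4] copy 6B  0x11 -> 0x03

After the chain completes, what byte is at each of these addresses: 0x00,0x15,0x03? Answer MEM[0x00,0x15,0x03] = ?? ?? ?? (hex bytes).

MEM[0x00,0x15,0x03] = 5a b0 18

D0: mem[0x08..0x0c] <- [18 99 5a 93 fc]
D1: mem[0x12..0x15] <- [9c 5b 3c b0]
D2: mem[0x02..0x04] <- [18 9c 5b]
D3: mem[0x00..0x01] <- [5a 93]
D4: mem[0x03..0x08] <- [18 9c 5b 3c b0 f9]
query mem[0x00]=0x5a, mem[0x15]=0xb0, mem[0x03]=0x18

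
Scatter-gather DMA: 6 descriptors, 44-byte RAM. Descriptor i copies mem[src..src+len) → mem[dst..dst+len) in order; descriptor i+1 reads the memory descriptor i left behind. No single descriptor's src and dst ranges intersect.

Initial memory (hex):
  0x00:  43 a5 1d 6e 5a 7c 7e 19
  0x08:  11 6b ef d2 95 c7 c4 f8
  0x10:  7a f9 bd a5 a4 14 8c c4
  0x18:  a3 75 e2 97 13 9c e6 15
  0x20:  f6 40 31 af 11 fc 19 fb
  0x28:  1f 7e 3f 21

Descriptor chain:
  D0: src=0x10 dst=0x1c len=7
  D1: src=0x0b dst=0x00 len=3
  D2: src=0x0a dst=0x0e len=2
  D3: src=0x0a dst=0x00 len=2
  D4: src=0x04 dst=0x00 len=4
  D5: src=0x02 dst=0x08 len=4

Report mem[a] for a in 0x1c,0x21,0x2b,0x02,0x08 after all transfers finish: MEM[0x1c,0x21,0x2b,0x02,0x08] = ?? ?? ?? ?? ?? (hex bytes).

MEM[0x1c,0x21,0x2b,0x02,0x08] = 7a 14 21 7e 7e

D0: mem[0x1c..0x22] <- [7a f9 bd a5 a4 14 8c]
D1: mem[0x00..0x02] <- [d2 95 c7]
D2: mem[0x0e..0x0f] <- [ef d2]
D3: mem[0x00..0x01] <- [ef d2]
D4: mem[0x00..0x03] <- [5a 7c 7e 19]
D5: mem[0x08..0x0b] <- [7e 19 5a 7c]
query mem[0x1c]=0x7a, mem[0x21]=0x14, mem[0x2b]=0x21, mem[0x02]=0x7e, mem[0x08]=0x7e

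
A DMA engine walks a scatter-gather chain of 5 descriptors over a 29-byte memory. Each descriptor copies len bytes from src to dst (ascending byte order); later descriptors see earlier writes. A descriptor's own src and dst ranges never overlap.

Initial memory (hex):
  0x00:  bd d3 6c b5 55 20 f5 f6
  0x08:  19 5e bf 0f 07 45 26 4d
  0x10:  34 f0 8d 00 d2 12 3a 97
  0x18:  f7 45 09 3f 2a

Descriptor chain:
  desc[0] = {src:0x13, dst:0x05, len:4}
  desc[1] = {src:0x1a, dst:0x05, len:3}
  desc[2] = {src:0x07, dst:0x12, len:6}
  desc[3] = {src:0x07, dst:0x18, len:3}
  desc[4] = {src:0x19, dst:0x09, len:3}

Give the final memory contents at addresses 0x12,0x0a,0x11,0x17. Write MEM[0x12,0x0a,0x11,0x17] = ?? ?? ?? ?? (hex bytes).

[0] 0x13->0x05 len=4 : 00 d2 12 3a
[1] 0x1a->0x05 len=3 : 09 3f 2a
[2] 0x07->0x12 len=6 : 2a 3a 5e bf 0f 07
[3] 0x07->0x18 len=3 : 2a 3a 5e
[4] 0x19->0x09 len=3 : 3a 5e 3f
query mem[0x12]=0x2a, mem[0x0a]=0x5e, mem[0x11]=0xf0, mem[0x17]=0x07

MEM[0x12,0x0a,0x11,0x17] = 2a 5e f0 07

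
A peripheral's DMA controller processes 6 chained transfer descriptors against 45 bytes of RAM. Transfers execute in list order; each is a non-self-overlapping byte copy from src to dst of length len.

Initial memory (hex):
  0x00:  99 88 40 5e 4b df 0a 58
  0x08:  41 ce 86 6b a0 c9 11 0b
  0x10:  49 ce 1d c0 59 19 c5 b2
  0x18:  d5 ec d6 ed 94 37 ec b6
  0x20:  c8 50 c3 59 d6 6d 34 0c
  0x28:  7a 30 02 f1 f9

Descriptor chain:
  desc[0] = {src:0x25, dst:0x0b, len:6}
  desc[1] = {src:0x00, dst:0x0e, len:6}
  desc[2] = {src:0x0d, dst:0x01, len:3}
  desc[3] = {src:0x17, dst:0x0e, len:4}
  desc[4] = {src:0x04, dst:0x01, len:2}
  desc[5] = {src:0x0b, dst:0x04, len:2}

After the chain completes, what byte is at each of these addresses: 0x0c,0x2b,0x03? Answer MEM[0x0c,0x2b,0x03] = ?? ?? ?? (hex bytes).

  after D0: wrote 6B at 0x0b = 6d340c7a3002
  after D1: wrote 6B at 0x0e = 9988405e4bdf
  after D2: wrote 3B at 0x01 = 0c9988
  after D3: wrote 4B at 0x0e = b2d5ecd6
  after D4: wrote 2B at 0x01 = 4bdf
  after D5: wrote 2B at 0x04 = 6d34
query mem[0x0c]=0x34, mem[0x2b]=0xf1, mem[0x03]=0x88

MEM[0x0c,0x2b,0x03] = 34 f1 88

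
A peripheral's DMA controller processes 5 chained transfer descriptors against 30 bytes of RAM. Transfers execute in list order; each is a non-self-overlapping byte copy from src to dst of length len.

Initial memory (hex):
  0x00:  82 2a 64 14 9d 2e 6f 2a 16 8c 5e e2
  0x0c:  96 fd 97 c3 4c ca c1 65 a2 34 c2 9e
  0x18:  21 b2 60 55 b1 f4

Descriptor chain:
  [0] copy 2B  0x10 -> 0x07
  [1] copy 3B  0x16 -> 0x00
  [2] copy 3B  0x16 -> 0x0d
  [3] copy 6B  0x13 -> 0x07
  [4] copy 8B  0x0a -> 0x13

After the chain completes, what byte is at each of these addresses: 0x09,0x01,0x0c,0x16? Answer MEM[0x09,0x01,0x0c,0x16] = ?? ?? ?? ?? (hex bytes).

MEM[0x09,0x01,0x0c,0x16] = 34 9e 21 c2

D0: mem[0x07..0x08] <- [4c ca]
D1: mem[0x00..0x02] <- [c2 9e 21]
D2: mem[0x0d..0x0f] <- [c2 9e 21]
D3: mem[0x07..0x0c] <- [65 a2 34 c2 9e 21]
D4: mem[0x13..0x1a] <- [c2 9e 21 c2 9e 21 4c ca]
query mem[0x09]=0x34, mem[0x01]=0x9e, mem[0x0c]=0x21, mem[0x16]=0xc2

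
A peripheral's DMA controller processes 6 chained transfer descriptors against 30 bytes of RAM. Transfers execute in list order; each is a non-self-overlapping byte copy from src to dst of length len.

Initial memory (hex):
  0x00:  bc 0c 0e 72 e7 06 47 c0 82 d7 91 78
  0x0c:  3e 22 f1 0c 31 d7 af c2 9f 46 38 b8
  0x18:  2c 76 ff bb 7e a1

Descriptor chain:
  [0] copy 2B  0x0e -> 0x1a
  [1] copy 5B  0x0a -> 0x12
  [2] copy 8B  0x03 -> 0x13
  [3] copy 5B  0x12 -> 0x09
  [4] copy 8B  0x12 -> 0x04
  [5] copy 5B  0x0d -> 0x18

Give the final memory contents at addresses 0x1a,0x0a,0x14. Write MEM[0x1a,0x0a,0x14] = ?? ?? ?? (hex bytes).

MEM[0x1a,0x0a,0x14] = 0c 82 e7

[0] 0x0e->0x1a len=2 : f1 0c
[1] 0x0a->0x12 len=5 : 91 78 3e 22 f1
[2] 0x03->0x13 len=8 : 72 e7 06 47 c0 82 d7 91
[3] 0x12->0x09 len=5 : 91 72 e7 06 47
[4] 0x12->0x04 len=8 : 91 72 e7 06 47 c0 82 d7
[5] 0x0d->0x18 len=5 : 47 f1 0c 31 d7
query mem[0x1a]=0x0c, mem[0x0a]=0x82, mem[0x14]=0xe7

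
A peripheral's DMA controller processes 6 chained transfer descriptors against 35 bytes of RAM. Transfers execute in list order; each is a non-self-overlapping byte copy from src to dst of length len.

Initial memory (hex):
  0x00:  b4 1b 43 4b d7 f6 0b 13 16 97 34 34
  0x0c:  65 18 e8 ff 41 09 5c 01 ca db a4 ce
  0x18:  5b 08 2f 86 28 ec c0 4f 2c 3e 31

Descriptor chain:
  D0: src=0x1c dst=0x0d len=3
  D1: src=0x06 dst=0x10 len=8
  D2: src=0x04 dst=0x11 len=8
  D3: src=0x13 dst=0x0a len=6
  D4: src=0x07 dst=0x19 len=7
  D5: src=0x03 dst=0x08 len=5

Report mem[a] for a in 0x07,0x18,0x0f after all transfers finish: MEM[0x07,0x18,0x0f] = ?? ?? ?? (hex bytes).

MEM[0x07,0x18,0x0f] = 13 34 34

  after D0: wrote 3B at 0x0d = 28ecc0
  after D1: wrote 8B at 0x10 = 0b13169734346528
  after D2: wrote 8B at 0x11 = d7f60b1316973434
  after D3: wrote 6B at 0x0a = 0b1316973434
  after D4: wrote 7B at 0x19 = 1316970b131697
  after D5: wrote 5B at 0x08 = 4bd7f60b13
query mem[0x07]=0x13, mem[0x18]=0x34, mem[0x0f]=0x34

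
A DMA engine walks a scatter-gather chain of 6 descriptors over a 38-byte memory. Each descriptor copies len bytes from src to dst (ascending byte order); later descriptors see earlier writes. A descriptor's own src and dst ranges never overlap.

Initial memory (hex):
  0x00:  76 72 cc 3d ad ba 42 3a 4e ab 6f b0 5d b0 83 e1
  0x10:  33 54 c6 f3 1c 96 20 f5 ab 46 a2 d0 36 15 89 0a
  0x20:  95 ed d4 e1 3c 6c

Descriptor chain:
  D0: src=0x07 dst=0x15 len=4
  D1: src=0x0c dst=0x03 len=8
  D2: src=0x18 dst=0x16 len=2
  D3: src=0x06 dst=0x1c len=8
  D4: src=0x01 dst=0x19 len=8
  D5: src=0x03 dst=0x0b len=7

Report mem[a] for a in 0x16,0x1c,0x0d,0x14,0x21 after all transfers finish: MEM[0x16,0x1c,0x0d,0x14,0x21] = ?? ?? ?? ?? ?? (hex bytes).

MEM[0x16,0x1c,0x0d,0x14,0x21] = 6f b0 83 1c b0

#0 dst[0x15+4] := {0x3a,0x4e,0xab,0x6f}
#1 dst[0x03+8] := {0x5d,0xb0,0x83,0xe1,0x33,0x54,0xc6,0xf3}
#2 dst[0x16+2] := {0x6f,0x46}
#3 dst[0x1c+8] := {0xe1,0x33,0x54,0xc6,0xf3,0xb0,0x5d,0xb0}
#4 dst[0x19+8] := {0x72,0xcc,0x5d,0xb0,0x83,0xe1,0x33,0x54}
#5 dst[0x0b+7] := {0x5d,0xb0,0x83,0xe1,0x33,0x54,0xc6}
query mem[0x16]=0x6f, mem[0x1c]=0xb0, mem[0x0d]=0x83, mem[0x14]=0x1c, mem[0x21]=0xb0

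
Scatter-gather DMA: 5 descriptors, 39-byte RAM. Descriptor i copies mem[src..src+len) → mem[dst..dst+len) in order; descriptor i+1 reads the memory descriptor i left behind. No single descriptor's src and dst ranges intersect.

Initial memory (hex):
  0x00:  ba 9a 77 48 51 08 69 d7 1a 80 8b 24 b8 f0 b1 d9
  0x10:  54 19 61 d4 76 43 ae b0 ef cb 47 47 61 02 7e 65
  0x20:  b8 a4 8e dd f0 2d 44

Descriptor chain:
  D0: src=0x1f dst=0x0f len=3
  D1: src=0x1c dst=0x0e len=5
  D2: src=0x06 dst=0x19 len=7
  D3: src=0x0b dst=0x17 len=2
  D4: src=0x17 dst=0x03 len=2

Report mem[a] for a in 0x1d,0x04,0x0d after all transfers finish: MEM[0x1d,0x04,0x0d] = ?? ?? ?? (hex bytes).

#0 dst[0x0f+3] := {0x65,0xb8,0xa4}
#1 dst[0x0e+5] := {0x61,0x02,0x7e,0x65,0xb8}
#2 dst[0x19+7] := {0x69,0xd7,0x1a,0x80,0x8b,0x24,0xb8}
#3 dst[0x17+2] := {0x24,0xb8}
#4 dst[0x03+2] := {0x24,0xb8}
query mem[0x1d]=0x8b, mem[0x04]=0xb8, mem[0x0d]=0xf0

MEM[0x1d,0x04,0x0d] = 8b b8 f0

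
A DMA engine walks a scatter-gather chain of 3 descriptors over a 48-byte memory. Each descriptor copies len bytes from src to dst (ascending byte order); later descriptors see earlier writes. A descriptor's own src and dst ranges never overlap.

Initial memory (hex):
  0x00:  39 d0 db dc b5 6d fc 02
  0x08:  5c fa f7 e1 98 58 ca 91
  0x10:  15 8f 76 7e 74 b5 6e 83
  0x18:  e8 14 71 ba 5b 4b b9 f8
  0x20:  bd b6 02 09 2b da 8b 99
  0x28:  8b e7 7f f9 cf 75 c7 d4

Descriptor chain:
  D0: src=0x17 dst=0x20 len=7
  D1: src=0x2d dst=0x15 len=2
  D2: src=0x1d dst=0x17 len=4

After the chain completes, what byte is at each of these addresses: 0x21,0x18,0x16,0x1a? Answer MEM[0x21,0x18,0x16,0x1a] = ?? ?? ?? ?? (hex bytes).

MEM[0x21,0x18,0x16,0x1a] = e8 b9 c7 83

[0] 0x17->0x20 len=7 : 83 e8 14 71 ba 5b 4b
[1] 0x2d->0x15 len=2 : 75 c7
[2] 0x1d->0x17 len=4 : 4b b9 f8 83
query mem[0x21]=0xe8, mem[0x18]=0xb9, mem[0x16]=0xc7, mem[0x1a]=0x83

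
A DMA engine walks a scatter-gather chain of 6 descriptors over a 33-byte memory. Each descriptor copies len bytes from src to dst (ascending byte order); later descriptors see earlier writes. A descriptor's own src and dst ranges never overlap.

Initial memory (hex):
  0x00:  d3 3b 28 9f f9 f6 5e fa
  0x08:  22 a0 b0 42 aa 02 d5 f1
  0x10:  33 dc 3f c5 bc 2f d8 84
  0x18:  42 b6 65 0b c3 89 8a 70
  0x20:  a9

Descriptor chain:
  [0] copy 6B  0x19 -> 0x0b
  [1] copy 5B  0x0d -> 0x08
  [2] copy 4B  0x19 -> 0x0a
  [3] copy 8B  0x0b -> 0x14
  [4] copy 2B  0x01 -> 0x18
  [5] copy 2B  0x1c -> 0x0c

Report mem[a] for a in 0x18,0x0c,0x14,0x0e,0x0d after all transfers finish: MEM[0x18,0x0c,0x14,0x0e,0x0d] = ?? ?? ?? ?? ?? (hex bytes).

MEM[0x18,0x0c,0x14,0x0e,0x0d] = 3b c3 65 c3 89

#0 dst[0x0b+6] := {0xb6,0x65,0x0b,0xc3,0x89,0x8a}
#1 dst[0x08+5] := {0x0b,0xc3,0x89,0x8a,0xdc}
#2 dst[0x0a+4] := {0xb6,0x65,0x0b,0xc3}
#3 dst[0x14+8] := {0x65,0x0b,0xc3,0xc3,0x89,0x8a,0xdc,0x3f}
#4 dst[0x18+2] := {0x3b,0x28}
#5 dst[0x0c+2] := {0xc3,0x89}
query mem[0x18]=0x3b, mem[0x0c]=0xc3, mem[0x14]=0x65, mem[0x0e]=0xc3, mem[0x0d]=0x89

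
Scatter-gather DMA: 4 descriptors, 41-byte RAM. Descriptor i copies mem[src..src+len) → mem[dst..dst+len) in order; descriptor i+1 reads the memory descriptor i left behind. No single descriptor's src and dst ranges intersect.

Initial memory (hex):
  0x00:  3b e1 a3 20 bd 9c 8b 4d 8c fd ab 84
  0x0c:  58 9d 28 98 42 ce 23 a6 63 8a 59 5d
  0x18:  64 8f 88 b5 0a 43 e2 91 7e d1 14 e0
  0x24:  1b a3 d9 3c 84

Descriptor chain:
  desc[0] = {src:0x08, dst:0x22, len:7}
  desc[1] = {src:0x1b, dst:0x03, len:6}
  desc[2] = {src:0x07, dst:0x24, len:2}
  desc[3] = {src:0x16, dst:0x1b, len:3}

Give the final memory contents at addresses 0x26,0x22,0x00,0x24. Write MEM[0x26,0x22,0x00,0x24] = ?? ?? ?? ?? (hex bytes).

D0: mem[0x22..0x28] <- [8c fd ab 84 58 9d 28]
D1: mem[0x03..0x08] <- [b5 0a 43 e2 91 7e]
D2: mem[0x24..0x25] <- [91 7e]
D3: mem[0x1b..0x1d] <- [59 5d 64]
query mem[0x26]=0x58, mem[0x22]=0x8c, mem[0x00]=0x3b, mem[0x24]=0x91

MEM[0x26,0x22,0x00,0x24] = 58 8c 3b 91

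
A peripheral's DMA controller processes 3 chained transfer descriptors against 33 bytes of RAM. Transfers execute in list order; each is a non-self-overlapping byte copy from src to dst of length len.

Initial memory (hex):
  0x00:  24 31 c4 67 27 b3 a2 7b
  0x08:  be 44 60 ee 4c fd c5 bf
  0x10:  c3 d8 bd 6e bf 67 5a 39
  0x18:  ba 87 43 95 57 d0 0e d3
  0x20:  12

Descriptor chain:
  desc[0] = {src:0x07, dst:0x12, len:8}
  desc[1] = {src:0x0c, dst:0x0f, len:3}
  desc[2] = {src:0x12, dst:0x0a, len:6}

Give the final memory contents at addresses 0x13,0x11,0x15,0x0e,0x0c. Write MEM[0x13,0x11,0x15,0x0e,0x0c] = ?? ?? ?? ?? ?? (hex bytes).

MEM[0x13,0x11,0x15,0x0e,0x0c] = be c5 60 ee 44

  after D0: wrote 8B at 0x12 = 7bbe4460ee4cfdc5
  after D1: wrote 3B at 0x0f = 4cfdc5
  after D2: wrote 6B at 0x0a = 7bbe4460ee4c
query mem[0x13]=0xbe, mem[0x11]=0xc5, mem[0x15]=0x60, mem[0x0e]=0xee, mem[0x0c]=0x44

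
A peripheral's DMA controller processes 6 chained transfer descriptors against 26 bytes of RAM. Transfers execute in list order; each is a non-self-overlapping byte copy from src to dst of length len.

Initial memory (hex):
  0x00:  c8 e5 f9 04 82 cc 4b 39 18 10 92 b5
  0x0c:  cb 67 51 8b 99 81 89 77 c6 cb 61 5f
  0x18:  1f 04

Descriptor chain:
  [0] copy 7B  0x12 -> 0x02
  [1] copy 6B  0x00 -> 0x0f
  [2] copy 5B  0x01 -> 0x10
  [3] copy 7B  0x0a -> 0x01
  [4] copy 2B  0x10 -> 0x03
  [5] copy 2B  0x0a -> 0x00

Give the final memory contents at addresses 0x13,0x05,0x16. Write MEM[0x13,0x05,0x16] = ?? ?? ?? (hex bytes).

MEM[0x13,0x05,0x16] = c6 51 61

  after D0: wrote 7B at 0x02 = 8977c6cb615f1f
  after D1: wrote 6B at 0x0f = c8e58977c6cb
  after D2: wrote 5B at 0x10 = e58977c6cb
  after D3: wrote 7B at 0x01 = 92b5cb6751c8e5
  after D4: wrote 2B at 0x03 = e589
  after D5: wrote 2B at 0x00 = 92b5
query mem[0x13]=0xc6, mem[0x05]=0x51, mem[0x16]=0x61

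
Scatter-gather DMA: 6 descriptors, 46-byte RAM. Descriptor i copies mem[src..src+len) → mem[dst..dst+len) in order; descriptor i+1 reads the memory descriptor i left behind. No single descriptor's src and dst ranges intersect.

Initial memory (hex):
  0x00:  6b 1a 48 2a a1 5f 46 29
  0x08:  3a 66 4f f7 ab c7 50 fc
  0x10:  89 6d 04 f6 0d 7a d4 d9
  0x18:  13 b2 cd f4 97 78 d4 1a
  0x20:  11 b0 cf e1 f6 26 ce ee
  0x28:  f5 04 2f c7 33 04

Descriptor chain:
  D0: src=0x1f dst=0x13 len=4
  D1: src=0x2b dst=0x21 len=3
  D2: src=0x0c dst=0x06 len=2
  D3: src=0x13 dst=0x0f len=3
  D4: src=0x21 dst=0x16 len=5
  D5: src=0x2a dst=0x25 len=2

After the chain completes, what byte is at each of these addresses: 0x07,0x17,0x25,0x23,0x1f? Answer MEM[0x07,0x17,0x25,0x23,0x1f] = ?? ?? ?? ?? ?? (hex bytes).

D0: mem[0x13..0x16] <- [1a 11 b0 cf]
D1: mem[0x21..0x23] <- [c7 33 04]
D2: mem[0x06..0x07] <- [ab c7]
D3: mem[0x0f..0x11] <- [1a 11 b0]
D4: mem[0x16..0x1a] <- [c7 33 04 f6 26]
D5: mem[0x25..0x26] <- [2f c7]
query mem[0x07]=0xc7, mem[0x17]=0x33, mem[0x25]=0x2f, mem[0x23]=0x04, mem[0x1f]=0x1a

MEM[0x07,0x17,0x25,0x23,0x1f] = c7 33 2f 04 1a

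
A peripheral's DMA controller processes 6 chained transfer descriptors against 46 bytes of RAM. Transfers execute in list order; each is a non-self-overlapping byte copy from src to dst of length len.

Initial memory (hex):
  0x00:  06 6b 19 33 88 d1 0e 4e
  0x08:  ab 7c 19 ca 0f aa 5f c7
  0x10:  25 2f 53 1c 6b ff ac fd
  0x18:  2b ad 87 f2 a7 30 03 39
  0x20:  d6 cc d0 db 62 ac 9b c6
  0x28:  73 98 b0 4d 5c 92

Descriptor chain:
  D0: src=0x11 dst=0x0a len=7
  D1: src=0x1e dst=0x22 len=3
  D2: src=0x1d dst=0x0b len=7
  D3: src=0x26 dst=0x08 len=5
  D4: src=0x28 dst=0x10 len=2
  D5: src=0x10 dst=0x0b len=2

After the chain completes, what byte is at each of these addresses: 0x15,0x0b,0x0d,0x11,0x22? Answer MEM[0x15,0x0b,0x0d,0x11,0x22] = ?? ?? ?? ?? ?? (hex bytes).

[0] 0x11->0x0a len=7 : 2f 53 1c 6b ff ac fd
[1] 0x1e->0x22 len=3 : 03 39 d6
[2] 0x1d->0x0b len=7 : 30 03 39 d6 cc 03 39
[3] 0x26->0x08 len=5 : 9b c6 73 98 b0
[4] 0x28->0x10 len=2 : 73 98
[5] 0x10->0x0b len=2 : 73 98
query mem[0x15]=0xff, mem[0x0b]=0x73, mem[0x0d]=0x39, mem[0x11]=0x98, mem[0x22]=0x03

MEM[0x15,0x0b,0x0d,0x11,0x22] = ff 73 39 98 03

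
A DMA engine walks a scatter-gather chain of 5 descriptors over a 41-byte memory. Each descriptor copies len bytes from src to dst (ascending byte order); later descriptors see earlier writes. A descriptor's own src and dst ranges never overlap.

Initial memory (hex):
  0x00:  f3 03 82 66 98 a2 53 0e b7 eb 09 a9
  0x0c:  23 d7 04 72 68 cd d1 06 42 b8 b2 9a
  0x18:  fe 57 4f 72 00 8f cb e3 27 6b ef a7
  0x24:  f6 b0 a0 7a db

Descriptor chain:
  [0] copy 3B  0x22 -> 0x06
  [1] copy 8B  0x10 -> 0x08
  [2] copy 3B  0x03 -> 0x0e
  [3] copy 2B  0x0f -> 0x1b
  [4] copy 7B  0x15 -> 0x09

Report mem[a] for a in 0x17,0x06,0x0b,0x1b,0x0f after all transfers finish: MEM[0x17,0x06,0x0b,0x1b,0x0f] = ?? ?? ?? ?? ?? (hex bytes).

MEM[0x17,0x06,0x0b,0x1b,0x0f] = 9a ef 9a 98 98

D0: mem[0x06..0x08] <- [ef a7 f6]
D1: mem[0x08..0x0f] <- [68 cd d1 06 42 b8 b2 9a]
D2: mem[0x0e..0x10] <- [66 98 a2]
D3: mem[0x1b..0x1c] <- [98 a2]
D4: mem[0x09..0x0f] <- [b8 b2 9a fe 57 4f 98]
query mem[0x17]=0x9a, mem[0x06]=0xef, mem[0x0b]=0x9a, mem[0x1b]=0x98, mem[0x0f]=0x98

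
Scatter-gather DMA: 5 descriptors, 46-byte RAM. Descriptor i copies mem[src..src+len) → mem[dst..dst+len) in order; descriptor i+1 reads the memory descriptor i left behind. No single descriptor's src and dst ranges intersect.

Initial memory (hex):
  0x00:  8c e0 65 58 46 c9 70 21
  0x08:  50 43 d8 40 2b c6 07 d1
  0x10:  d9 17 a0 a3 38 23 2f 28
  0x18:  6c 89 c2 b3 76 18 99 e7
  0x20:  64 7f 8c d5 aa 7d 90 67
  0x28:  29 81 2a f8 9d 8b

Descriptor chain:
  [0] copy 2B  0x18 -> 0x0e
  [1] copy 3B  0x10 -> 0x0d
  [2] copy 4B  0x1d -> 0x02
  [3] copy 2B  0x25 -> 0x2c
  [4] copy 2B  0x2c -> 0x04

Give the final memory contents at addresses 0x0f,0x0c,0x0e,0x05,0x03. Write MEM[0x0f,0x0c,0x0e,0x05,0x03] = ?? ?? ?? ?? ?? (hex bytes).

  after D0: wrote 2B at 0x0e = 6c89
  after D1: wrote 3B at 0x0d = d917a0
  after D2: wrote 4B at 0x02 = 1899e764
  after D3: wrote 2B at 0x2c = 7d90
  after D4: wrote 2B at 0x04 = 7d90
query mem[0x0f]=0xa0, mem[0x0c]=0x2b, mem[0x0e]=0x17, mem[0x05]=0x90, mem[0x03]=0x99

MEM[0x0f,0x0c,0x0e,0x05,0x03] = a0 2b 17 90 99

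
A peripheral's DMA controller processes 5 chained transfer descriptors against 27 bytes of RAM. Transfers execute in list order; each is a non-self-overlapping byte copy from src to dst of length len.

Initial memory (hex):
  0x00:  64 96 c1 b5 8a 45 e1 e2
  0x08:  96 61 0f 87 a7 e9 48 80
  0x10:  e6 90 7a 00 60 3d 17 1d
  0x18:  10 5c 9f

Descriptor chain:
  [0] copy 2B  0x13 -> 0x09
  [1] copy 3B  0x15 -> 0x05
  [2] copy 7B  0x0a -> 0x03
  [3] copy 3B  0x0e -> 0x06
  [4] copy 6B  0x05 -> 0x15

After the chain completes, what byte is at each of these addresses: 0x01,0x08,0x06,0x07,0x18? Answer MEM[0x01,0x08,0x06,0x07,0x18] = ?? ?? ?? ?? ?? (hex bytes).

  after D0: wrote 2B at 0x09 = 0060
  after D1: wrote 3B at 0x05 = 3d171d
  after D2: wrote 7B at 0x03 = 6087a7e94880e6
  after D3: wrote 3B at 0x06 = 4880e6
  after D4: wrote 6B at 0x15 = a74880e6e660
query mem[0x01]=0x96, mem[0x08]=0xe6, mem[0x06]=0x48, mem[0x07]=0x80, mem[0x18]=0xe6

MEM[0x01,0x08,0x06,0x07,0x18] = 96 e6 48 80 e6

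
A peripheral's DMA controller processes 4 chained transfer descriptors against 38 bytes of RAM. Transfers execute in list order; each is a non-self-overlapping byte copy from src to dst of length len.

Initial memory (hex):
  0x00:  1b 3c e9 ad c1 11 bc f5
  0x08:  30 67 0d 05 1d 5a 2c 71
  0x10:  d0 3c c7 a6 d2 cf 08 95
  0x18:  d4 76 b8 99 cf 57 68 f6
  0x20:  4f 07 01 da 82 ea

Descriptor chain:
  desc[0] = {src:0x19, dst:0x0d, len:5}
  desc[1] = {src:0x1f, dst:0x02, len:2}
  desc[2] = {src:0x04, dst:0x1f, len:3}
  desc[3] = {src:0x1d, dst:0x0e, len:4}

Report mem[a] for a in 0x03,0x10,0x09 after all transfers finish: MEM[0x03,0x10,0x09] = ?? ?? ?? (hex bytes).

#0 dst[0x0d+5] := {0x76,0xb8,0x99,0xcf,0x57}
#1 dst[0x02+2] := {0xf6,0x4f}
#2 dst[0x1f+3] := {0xc1,0x11,0xbc}
#3 dst[0x0e+4] := {0x57,0x68,0xc1,0x11}
query mem[0x03]=0x4f, mem[0x10]=0xc1, mem[0x09]=0x67

MEM[0x03,0x10,0x09] = 4f c1 67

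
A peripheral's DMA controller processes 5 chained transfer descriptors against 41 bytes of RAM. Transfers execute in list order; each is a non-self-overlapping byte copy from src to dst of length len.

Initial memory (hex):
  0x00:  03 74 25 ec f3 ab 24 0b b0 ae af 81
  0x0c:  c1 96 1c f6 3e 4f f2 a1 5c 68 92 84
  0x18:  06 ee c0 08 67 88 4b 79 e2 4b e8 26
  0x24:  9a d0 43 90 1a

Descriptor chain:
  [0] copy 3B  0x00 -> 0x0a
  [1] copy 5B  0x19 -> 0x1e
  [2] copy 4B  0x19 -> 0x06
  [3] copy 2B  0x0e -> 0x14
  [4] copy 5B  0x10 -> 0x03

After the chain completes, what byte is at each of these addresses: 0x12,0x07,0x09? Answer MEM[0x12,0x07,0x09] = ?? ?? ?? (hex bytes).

MEM[0x12,0x07,0x09] = f2 1c 67

#0 dst[0x0a+3] := {0x03,0x74,0x25}
#1 dst[0x1e+5] := {0xee,0xc0,0x08,0x67,0x88}
#2 dst[0x06+4] := {0xee,0xc0,0x08,0x67}
#3 dst[0x14+2] := {0x1c,0xf6}
#4 dst[0x03+5] := {0x3e,0x4f,0xf2,0xa1,0x1c}
query mem[0x12]=0xf2, mem[0x07]=0x1c, mem[0x09]=0x67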